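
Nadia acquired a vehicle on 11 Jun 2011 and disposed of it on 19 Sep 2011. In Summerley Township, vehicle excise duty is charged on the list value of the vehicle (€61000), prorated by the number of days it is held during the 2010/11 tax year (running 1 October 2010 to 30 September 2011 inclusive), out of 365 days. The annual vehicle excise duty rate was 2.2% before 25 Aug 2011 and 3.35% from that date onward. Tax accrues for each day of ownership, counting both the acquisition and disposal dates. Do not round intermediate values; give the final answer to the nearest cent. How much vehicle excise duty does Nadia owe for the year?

11 Jun – 24 Aug 2011: 75 days at 2.2% → €61000 × 2.2% × 75/365 = €275.7534
25 Aug – 19 Sep 2011: 26 days at 3.35% → €61000 × 3.35% × 26/365 = €145.5644
Total = €421.3178

€421.32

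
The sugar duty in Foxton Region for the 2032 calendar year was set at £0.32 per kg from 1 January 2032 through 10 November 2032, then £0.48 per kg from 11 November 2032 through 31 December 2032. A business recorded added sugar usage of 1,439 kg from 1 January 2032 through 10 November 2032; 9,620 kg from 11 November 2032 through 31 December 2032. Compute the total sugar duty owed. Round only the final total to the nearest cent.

£5078.08

1 January – 10 November 2032: 1,439 kg at £0.32/kg → £460.48
11 November – 31 December 2032: 9,620 kg at £0.48/kg → £4617.60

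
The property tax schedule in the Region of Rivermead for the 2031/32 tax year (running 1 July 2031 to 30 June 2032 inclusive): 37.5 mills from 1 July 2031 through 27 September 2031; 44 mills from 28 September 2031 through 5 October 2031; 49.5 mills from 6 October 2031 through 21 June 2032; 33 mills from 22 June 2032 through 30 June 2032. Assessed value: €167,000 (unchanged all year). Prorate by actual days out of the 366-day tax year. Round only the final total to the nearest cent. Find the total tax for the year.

1 July – 27 September 2031: 89 days at 37.5 mills → €167,000 × 3.75% × 89/366 = €1,522.8484
28 September – 5 October 2031: 8 days at 44 mills → €167,000 × 4.4% × 8/366 = €160.6120
6 October 2031 – 21 June 2032: 260 days at 49.5 mills → €167,000 × 4.95% × 260/366 = €5,872.3770
22 June – 30 June 2032: 9 days at 33 mills → €167,000 × 3.3% × 9/366 = €135.5164
Total = €7,691.3538

€7,691.35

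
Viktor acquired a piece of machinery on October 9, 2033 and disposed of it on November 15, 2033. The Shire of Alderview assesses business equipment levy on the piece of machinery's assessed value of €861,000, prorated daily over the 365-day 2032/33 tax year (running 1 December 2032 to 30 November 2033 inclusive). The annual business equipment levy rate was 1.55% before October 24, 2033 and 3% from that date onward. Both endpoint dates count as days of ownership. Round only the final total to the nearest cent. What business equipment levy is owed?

October 9 – October 23, 2033: 15 days at 1.55% → €861,000 × 1.55% × 15/365 = €548.4452
October 24 – November 15, 2033: 23 days at 3% → €861,000 × 3% × 23/365 = €1,627.6438
Total = €2,176.0890

€2,176.09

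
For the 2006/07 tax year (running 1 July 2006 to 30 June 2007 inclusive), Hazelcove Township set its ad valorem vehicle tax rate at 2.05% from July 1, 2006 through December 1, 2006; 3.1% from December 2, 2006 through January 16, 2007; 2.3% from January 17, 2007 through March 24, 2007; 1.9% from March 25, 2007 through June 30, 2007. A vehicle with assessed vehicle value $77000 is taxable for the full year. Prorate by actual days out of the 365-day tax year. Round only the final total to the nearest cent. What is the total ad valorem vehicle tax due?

$1684.72

July 1 – December 1, 2006: 154 days at 2.05% → $77000 × 2.05% × 154/365 = $665.9973
December 2, 2006 – January 16, 2007: 46 days at 3.1% → $77000 × 3.1% × 46/365 = $300.8274
January 17 – March 24, 2007: 67 days at 2.3% → $77000 × 2.3% × 67/365 = $325.0877
March 25 – June 30, 2007: 98 days at 1.9% → $77000 × 1.9% × 98/365 = $392.8055
Total = $1684.7178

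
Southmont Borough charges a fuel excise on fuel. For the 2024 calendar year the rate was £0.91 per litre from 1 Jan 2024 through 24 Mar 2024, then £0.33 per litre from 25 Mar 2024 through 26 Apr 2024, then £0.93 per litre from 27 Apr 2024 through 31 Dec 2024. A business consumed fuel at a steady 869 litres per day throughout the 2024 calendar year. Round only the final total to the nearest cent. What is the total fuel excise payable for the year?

1 Jan – 24 Mar 2024: 84 days × 869 litres/day = 72,996 litres at £0.91/litre → £66426.36
25 Mar – 26 Apr 2024: 33 days × 869 litres/day = 28,677 litres at £0.33/litre → £9463.41
27 Apr – 31 Dec 2024: 249 days × 869 litres/day = 216,381 litres at £0.93/litre → £201234.33

£277124.10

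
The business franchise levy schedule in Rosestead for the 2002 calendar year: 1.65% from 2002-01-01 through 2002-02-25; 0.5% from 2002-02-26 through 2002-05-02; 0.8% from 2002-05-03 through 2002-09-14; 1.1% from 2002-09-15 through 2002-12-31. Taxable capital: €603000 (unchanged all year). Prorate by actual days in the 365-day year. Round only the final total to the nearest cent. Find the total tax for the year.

2002-01-01 to 2002-02-25: 56 days at 1.65% → €603000 × 1.65% × 56/365 = €1526.4986
2002-02-26 to 2002-05-02: 66 days at 0.5% → €603000 × 0.5% × 66/365 = €545.1781
2002-05-03 to 2002-09-14: 135 days at 0.8% → €603000 × 0.8% × 135/365 = €1784.2192
2002-09-15 to 2002-12-31: 108 days at 1.1% → €603000 × 1.1% × 108/365 = €1962.6411
Total = €5818.5370

€5818.54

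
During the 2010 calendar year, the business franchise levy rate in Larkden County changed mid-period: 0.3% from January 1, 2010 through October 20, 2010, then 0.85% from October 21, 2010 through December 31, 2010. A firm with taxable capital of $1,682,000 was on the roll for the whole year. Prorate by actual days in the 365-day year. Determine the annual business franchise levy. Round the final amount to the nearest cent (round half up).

$6,870.85

January 1 – October 20, 2010: 293 days at 0.3% → $1,682,000 × 0.3% × 293/365 = $4,050.6247
October 21 – December 31, 2010: 72 days at 0.85% → $1,682,000 × 0.85% × 72/365 = $2,820.2301
Total = $6,870.8548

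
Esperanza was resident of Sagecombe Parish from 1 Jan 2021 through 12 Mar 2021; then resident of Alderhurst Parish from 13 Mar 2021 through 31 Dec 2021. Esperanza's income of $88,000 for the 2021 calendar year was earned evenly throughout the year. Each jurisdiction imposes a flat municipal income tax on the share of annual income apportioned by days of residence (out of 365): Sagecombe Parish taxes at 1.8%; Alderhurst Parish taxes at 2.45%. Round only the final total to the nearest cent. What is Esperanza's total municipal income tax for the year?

$2,044.73

Sagecombe Parish, 1 Jan – 12 Mar 2021: 71 days → $88,000 × 1.8% × 71/365 = $308.1205
Alderhurst Parish, 13 Mar – 31 Dec 2021: 294 days → $88,000 × 2.45% × 294/365 = $1,736.6137
Total = $2,044.7342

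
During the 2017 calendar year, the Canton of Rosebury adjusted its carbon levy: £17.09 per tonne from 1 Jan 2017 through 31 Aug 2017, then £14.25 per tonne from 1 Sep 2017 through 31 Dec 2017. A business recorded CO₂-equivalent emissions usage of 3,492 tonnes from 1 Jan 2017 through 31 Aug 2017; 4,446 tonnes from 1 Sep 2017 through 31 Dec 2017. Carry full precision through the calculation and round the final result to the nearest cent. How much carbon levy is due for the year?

1 Jan – 31 Aug 2017: 3,492 tonnes at £17.09/tonne → £59,678.28
1 Sep – 31 Dec 2017: 4,446 tonnes at £14.25/tonne → £63,355.50

£123,033.78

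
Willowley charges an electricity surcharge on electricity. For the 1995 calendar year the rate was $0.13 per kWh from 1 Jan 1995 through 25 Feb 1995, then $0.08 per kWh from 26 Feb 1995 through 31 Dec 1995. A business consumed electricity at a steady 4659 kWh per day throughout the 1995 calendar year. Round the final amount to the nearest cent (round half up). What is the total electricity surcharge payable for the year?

$149,088.00

1 Jan – 25 Feb 1995: 56 days × 4659 kWh/day = 260,904 kWh at $0.13/kWh → $33,917.52
26 Feb – 31 Dec 1995: 309 days × 4659 kWh/day = 1,439,631 kWh at $0.08/kWh → $115,170.48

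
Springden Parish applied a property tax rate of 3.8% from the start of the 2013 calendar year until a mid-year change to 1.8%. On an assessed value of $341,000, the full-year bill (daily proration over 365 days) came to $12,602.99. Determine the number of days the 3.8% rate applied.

Let d = days at the first rate; then 365 − d days at the second rate.
$341,000 × [3.8%·d + 1.8%·(365−d)] / 365 = $12,602.99
Solving gives d = 346, so the new rate took effect on December 13, 2013.

346 days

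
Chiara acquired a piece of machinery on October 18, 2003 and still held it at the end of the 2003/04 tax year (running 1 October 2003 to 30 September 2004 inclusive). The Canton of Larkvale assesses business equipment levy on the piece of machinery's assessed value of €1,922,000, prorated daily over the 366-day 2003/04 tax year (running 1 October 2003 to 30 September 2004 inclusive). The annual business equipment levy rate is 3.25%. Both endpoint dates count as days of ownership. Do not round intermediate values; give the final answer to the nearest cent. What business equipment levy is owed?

Days held (October 18, 2003 – September 30, 2004): 349 out of 366
Tax = €1,922,000 × 3.25% × 349/366 = €59,563.6202

€59,563.62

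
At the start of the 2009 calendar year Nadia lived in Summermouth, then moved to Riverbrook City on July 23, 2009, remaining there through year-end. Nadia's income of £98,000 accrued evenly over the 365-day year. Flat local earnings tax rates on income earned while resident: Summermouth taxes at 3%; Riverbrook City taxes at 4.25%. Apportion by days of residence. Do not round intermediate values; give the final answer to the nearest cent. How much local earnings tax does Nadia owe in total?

Summermouth, January 1 – July 22, 2009: 203 days → £98,000 × 3% × 203/365 = £1,635.1233
Riverbrook City, July 23 – December 31, 2009: 162 days → £98,000 × 4.25% × 162/365 = £1,848.5753
Total = £3,483.6986

£3,483.70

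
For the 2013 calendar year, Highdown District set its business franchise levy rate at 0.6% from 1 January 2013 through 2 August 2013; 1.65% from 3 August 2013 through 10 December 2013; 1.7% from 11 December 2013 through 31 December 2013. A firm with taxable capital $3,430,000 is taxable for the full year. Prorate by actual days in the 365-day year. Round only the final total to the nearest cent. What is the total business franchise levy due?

1 January – 2 August 2013: 214 days at 0.6% → $3,430,000 × 0.6% × 214/365 = $12,066.0822
3 August – 10 December 2013: 130 days at 1.65% → $3,430,000 × 1.65% × 130/365 = $20,157.1233
11 December – 31 December 2013: 21 days at 1.7% → $3,430,000 × 1.7% × 21/365 = $3,354.8219
Total = $35,578.0274

$35,578.03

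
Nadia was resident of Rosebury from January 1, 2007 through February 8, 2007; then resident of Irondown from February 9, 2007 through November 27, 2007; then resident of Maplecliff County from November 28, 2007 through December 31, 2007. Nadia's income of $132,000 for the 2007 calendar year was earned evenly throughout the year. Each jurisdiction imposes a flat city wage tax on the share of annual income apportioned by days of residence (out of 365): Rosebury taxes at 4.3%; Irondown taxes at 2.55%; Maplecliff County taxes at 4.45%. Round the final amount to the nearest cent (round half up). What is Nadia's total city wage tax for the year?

Rosebury, January 1 – February 8, 2007: 39 days → $132,000 × 4.3% × 39/365 = $606.4767
Irondown, February 9 – November 27, 2007: 292 days → $132,000 × 2.55% × 292/365 = $2,692.8000
Maplecliff County, November 28 – December 31, 2007: 34 days → $132,000 × 4.45% × 34/365 = $547.1671
Total = $3,846.4438

$3,846.44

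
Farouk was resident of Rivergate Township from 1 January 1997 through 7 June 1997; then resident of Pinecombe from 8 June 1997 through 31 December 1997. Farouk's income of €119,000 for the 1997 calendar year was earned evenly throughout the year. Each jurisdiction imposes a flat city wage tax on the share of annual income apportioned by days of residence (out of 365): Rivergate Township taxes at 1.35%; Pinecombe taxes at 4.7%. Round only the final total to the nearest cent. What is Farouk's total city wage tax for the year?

€3,867.34

Rivergate Township, 1 January – 7 June 1997: 158 days → €119,000 × 1.35% × 158/365 = €695.4164
Pinecombe, 8 June – 31 December 1997: 207 days → €119,000 × 4.7% × 207/365 = €3,171.9205
Total = €3,867.3370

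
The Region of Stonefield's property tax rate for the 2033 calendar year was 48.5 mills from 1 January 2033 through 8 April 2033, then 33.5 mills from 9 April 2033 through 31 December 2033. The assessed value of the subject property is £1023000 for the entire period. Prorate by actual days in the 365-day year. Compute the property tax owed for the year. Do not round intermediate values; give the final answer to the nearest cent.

£38390.53

1 January – 8 April 2033: 98 days at 48.5 mills → £1023000 × 4.85% × 98/365 = £13321.4219
9 April – 31 December 2033: 267 days at 33.5 mills → £1023000 × 3.35% × 267/365 = £25069.1055
Total = £38390.5274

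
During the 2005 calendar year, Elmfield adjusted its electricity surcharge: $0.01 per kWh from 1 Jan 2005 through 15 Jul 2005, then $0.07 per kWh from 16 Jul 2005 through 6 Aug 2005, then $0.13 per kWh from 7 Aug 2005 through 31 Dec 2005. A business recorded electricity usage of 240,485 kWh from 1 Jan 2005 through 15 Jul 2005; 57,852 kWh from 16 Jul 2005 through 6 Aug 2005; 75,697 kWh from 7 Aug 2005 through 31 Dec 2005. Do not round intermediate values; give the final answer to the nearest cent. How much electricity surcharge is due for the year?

1 Jan – 15 Jul 2005: 240,485 kWh at $0.01/kWh → $2404.85
16 Jul – 6 Aug 2005: 57,852 kWh at $0.07/kWh → $4049.64
7 Aug – 31 Dec 2005: 75,697 kWh at $0.13/kWh → $9840.61

$16295.10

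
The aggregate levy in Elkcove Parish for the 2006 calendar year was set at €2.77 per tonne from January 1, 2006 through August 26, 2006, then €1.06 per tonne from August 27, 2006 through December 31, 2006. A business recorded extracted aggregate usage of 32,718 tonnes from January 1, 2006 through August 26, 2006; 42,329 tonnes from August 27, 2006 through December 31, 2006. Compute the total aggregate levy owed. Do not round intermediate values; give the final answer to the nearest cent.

€135497.60

January 1 – August 26, 2006: 32,718 tonnes at €2.77/tonne → €90628.86
August 27 – December 31, 2006: 42,329 tonnes at €1.06/tonne → €44868.74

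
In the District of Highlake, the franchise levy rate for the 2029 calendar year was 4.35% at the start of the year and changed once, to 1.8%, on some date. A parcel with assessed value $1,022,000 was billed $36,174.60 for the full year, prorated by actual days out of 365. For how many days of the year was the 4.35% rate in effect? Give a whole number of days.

249 days

Let d = days at the first rate; then 365 − d days at the second rate.
$1,022,000 × [4.35%·d + 1.8%·(365−d)] / 365 = $36,174.60
Solving gives d = 249, so the new rate took effect on 7 September 2029.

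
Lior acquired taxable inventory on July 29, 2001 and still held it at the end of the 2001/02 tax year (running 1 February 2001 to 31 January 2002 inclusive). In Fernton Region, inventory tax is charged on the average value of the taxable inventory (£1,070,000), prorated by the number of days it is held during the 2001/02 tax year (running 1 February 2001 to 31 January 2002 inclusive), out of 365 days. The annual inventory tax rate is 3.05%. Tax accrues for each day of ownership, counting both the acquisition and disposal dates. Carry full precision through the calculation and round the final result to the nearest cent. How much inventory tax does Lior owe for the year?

Days held (July 29, 2001 – January 31, 2002): 187 out of 365
Tax = £1,070,000 × 3.05% × 187/365 = £16,719.8493

£16,719.85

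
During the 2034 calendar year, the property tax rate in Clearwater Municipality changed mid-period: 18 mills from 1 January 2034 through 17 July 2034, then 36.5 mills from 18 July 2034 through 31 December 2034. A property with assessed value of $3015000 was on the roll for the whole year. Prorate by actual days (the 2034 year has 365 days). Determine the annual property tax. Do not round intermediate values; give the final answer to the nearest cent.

$79790.12

1 January – 17 July 2034: 198 days at 18 mills → $3015000 × 1.8% × 198/365 = $29439.6164
18 July – 31 December 2034: 167 days at 36.5 mills → $3015000 × 3.65% × 167/365 = $50350.5000
Total = $79790.1164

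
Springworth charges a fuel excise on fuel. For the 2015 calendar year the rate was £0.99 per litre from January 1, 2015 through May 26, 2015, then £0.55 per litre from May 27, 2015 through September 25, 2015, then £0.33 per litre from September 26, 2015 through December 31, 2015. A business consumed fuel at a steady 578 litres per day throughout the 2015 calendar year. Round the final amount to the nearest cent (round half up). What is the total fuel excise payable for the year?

£140,829.70

January 1 – May 26, 2015: 146 days × 578 litres/day = 84,388 litres at £0.99/litre → £83,544.12
May 27 – September 25, 2015: 122 days × 578 litres/day = 70,516 litres at £0.55/litre → £38,783.80
September 26 – December 31, 2015: 97 days × 578 litres/day = 56,066 litres at £0.33/litre → £18,501.78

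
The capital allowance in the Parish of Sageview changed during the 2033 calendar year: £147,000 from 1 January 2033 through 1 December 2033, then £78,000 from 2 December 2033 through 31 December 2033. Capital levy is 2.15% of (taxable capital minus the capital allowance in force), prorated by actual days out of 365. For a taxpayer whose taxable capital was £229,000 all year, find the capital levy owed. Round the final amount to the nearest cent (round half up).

£1,884.93

1 January – 1 December 2033: 335 days, exemption £147,000 → (£229,000 − £147,000) × 2.15% × 335/365 = £1,618.0959
2 December – 31 December 2033: 30 days, exemption £78,000 → (£229,000 − £78,000) × 2.15% × 30/365 = £266.8356
Total = £1,884.9315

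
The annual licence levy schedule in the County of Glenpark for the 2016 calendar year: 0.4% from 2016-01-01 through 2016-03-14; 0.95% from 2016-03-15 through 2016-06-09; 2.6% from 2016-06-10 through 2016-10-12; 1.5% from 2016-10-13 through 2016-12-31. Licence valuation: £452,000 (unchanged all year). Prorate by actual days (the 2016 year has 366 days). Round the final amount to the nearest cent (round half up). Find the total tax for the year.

£6,881.89

2016-01-01 to 2016-03-14: 74 days at 0.4% → £452,000 × 0.4% × 74/366 = £365.5519
2016-03-15 to 2016-06-09: 87 days at 0.95% → £452,000 × 0.95% × 87/366 = £1,020.7049
2016-06-10 to 2016-10-12: 125 days at 2.6% → £452,000 × 2.6% × 125/366 = £4,013.6612
2016-10-13 to 2016-12-31: 80 days at 1.5% → £452,000 × 1.5% × 80/366 = £1,481.9672
Total = £6,881.8852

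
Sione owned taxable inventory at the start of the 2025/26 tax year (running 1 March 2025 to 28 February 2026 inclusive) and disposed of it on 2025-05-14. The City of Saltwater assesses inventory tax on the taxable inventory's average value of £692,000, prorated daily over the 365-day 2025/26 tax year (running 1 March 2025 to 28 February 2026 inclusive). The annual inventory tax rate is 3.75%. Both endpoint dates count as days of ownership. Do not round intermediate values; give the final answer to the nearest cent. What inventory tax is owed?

Days held (2025-03-01 to 2025-05-14): 75 out of 365
Tax = £692,000 × 3.75% × 75/365 = £5,332.1918

£5,332.19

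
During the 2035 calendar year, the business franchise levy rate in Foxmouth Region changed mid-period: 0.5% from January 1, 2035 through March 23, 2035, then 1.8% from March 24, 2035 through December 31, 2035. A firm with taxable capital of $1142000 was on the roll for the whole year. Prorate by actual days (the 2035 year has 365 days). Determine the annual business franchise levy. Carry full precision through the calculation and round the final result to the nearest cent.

January 1 – March 23, 2035: 82 days at 0.5% → $1142000 × 0.5% × 82/365 = $1282.7945
March 24 – December 31, 2035: 283 days at 1.8% → $1142000 × 1.8% × 283/365 = $15937.9397
Total = $17220.7342

$17220.73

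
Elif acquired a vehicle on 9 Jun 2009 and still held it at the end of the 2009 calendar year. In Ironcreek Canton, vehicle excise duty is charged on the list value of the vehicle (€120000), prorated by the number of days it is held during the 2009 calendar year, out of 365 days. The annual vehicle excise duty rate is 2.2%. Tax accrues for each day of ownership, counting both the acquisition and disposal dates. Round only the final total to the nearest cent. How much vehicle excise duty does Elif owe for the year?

Days held (9 Jun – 31 Dec 2009): 206 out of 365
Tax = €120000 × 2.2% × 206/365 = €1489.9726

€1489.97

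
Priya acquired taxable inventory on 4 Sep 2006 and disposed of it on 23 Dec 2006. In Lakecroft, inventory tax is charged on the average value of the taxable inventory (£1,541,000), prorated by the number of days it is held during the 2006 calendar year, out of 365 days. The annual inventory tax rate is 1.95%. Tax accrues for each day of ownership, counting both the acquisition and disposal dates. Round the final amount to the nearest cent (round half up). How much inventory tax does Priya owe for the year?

£9,138.34

Days held (4 Sep – 23 Dec 2006): 111 out of 365
Tax = £1,541,000 × 1.95% × 111/365 = £9,138.3411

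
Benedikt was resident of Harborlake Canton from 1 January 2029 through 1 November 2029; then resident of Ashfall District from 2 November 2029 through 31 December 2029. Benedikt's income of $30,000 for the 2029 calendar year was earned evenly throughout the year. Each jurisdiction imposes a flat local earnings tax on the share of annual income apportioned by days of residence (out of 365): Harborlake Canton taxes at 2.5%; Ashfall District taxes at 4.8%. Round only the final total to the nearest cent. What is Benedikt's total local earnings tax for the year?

Harborlake Canton, 1 January – 1 November 2029: 305 days → $30,000 × 2.5% × 305/365 = $626.7123
Ashfall District, 2 November – 31 December 2029: 60 days → $30,000 × 4.8% × 60/365 = $236.7123
Total = $863.4247

$863.42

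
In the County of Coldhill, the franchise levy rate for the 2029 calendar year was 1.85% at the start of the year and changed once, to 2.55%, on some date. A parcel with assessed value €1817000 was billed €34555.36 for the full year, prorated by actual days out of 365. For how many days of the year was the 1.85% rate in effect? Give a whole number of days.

Let d = days at the first rate; then 365 − d days at the second rate.
€1817000 × [1.85%·d + 2.55%·(365−d)] / 365 = €34555.36
Solving gives d = 338, so the new rate took effect on December 5, 2029.

338 days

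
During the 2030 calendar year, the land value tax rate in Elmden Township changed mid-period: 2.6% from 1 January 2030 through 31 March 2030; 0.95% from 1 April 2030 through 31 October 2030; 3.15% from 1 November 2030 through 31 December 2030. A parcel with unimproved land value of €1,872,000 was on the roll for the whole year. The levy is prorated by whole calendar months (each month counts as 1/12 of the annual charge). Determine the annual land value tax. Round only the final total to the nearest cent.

€32,370.00

1 January – 31 March 2030: 3 months at 2.6% → €1,872,000 × 2.6% × 3/12 = €12,168.0000
1 April – 31 October 2030: 7 months at 0.95% → €1,872,000 × 0.95% × 7/12 = €10,374.0000
1 November – 31 December 2030: 2 months at 3.15% → €1,872,000 × 3.15% × 2/12 = €9,828.0000
Total = €32,370.0000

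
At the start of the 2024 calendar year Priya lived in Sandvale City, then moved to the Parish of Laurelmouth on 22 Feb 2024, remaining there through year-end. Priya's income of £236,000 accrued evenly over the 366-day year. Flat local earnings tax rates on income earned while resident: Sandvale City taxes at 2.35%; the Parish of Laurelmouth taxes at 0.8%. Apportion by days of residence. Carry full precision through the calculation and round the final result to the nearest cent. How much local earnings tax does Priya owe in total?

Sandvale City, 1 Jan – 21 Feb 2024: 52 days → £236,000 × 2.35% × 52/366 = £787.9563
The Parish of Laurelmouth, 22 Feb – 31 Dec 2024: 314 days → £236,000 × 0.8% × 314/366 = £1,619.7596
Total = £2,407.7158

£2,407.72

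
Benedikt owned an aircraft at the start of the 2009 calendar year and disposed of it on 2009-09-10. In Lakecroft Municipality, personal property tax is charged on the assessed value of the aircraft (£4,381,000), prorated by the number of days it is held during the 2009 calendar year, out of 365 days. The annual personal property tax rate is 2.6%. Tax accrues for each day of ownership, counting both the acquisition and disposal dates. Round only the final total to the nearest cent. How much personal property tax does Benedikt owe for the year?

£78,954.02

Days held (2009-01-01 to 2009-09-10): 253 out of 365
Tax = £4,381,000 × 2.6% × 253/365 = £78,954.0219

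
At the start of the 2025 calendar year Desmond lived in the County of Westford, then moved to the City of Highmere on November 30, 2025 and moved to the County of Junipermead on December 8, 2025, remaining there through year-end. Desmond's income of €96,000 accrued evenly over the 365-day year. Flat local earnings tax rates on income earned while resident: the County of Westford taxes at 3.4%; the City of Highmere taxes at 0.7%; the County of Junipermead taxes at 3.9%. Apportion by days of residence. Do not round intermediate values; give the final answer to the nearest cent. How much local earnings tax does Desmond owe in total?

€3,238.75

The County of Westford, January 1 – November 29, 2025: 333 days → €96,000 × 3.4% × 333/365 = €2,977.8411
The City of Highmere, November 30 – December 7, 2025: 8 days → €96,000 × 0.7% × 8/365 = €14.7288
The County of Junipermead, December 8 – December 31, 2025: 24 days → €96,000 × 3.9% × 24/365 = €246.1808
Total = €3,238.7507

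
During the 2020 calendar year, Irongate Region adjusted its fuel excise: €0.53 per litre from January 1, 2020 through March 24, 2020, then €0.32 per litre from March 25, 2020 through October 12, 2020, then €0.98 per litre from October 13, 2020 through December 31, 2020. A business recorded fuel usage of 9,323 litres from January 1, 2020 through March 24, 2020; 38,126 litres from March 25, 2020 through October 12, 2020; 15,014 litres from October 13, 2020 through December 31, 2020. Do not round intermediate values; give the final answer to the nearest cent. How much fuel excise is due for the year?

January 1 – March 24, 2020: 9,323 litres at €0.53/litre → €4941.19
March 25 – October 12, 2020: 38,126 litres at €0.32/litre → €12200.32
October 13 – December 31, 2020: 15,014 litres at €0.98/litre → €14713.72

€31855.23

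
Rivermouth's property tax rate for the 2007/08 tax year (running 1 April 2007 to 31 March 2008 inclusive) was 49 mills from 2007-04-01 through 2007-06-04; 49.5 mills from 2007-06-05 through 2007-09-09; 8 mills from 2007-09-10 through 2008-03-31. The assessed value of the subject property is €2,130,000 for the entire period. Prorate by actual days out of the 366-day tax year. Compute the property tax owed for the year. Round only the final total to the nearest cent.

€55,976.52

2007-04-01 to 2007-06-04: 65 days at 49 mills → €2,130,000 × 4.9% × 65/366 = €18,535.6557
2007-06-05 to 2007-09-09: 97 days at 49.5 mills → €2,130,000 × 4.95% × 97/366 = €27,943.1557
2007-09-10 to 2008-03-31: 204 days at 8 mills → €2,130,000 × 0.8% × 204/366 = €9,497.7049
Total = €55,976.5164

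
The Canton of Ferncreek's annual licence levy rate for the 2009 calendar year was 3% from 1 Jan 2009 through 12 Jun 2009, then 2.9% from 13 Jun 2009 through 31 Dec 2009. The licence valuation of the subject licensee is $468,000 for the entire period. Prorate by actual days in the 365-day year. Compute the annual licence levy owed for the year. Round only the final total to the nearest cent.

1 Jan – 12 Jun 2009: 163 days at 3% → $468,000 × 3% × 163/365 = $6,269.9178
13 Jun – 31 Dec 2009: 202 days at 2.9% → $468,000 × 2.9% × 202/365 = $7,511.0795
Total = $13,780.9973

$13,781.00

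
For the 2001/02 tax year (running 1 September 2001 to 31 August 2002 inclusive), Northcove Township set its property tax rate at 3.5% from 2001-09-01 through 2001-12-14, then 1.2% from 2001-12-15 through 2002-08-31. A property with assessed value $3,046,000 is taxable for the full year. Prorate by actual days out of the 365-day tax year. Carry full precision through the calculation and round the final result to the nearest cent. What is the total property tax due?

$56,705.67

2001-09-01 to 2001-12-14: 105 days at 3.5% → $3,046,000 × 3.5% × 105/365 = $30,668.6301
2001-12-15 to 2002-08-31: 260 days at 1.2% → $3,046,000 × 1.2% × 260/365 = $26,037.0411
Total = $56,705.6712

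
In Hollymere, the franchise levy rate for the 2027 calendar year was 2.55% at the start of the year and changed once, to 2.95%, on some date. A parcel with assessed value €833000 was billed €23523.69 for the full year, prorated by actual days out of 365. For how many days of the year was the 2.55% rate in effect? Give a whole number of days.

115 days

Let d = days at the first rate; then 365 − d days at the second rate.
€833000 × [2.55%·d + 2.95%·(365−d)] / 365 = €23523.69
Solving gives d = 115, so the new rate took effect on 26 Apr 2027.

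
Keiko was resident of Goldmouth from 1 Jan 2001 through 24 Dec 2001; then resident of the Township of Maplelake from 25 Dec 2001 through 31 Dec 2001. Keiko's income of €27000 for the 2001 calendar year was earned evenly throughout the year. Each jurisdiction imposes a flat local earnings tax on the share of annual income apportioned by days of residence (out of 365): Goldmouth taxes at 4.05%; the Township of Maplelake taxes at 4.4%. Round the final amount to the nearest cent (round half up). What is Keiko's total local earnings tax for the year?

Goldmouth, 1 Jan – 24 Dec 2001: 358 days → €27000 × 4.05% × 358/365 = €1072.5288
The Township of Maplelake, 25 Dec – 31 Dec 2001: 7 days → €27000 × 4.4% × 7/365 = €22.7836
Total = €1095.3123

€1095.31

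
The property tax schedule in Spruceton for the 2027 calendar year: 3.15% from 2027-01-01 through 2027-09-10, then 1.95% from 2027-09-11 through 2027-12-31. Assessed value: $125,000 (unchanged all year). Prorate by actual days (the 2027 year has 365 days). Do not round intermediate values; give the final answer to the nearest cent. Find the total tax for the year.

$3,477.23

2027-01-01 to 2027-09-10: 253 days at 3.15% → $125,000 × 3.15% × 253/365 = $2,729.2808
2027-09-11 to 2027-12-31: 112 days at 1.95% → $125,000 × 1.95% × 112/365 = $747.9452
Total = $3,477.2260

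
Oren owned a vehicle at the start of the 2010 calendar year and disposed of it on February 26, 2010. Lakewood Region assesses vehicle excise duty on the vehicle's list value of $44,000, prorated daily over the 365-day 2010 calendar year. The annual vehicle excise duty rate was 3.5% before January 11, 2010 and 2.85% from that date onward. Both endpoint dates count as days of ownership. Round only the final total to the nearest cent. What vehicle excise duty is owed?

$203.67

January 1 – January 10, 2010: 10 days at 3.5% → $44,000 × 3.5% × 10/365 = $42.1918
January 11 – February 26, 2010: 47 days at 2.85% → $44,000 × 2.85% × 47/365 = $161.4740
Total = $203.6658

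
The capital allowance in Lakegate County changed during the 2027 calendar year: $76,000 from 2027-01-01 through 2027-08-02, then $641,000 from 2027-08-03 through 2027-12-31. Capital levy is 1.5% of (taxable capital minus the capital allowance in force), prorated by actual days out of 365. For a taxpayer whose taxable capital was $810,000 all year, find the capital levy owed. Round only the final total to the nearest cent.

$7,503.90

2027-01-01 to 2027-08-02: 214 days, exemption $76,000 → ($810,000 − $76,000) × 1.5% × 214/365 = $6,455.1781
2027-08-03 to 2027-12-31: 151 days, exemption $641,000 → ($810,000 − $641,000) × 1.5% × 151/365 = $1,048.7260
Total = $7,503.9041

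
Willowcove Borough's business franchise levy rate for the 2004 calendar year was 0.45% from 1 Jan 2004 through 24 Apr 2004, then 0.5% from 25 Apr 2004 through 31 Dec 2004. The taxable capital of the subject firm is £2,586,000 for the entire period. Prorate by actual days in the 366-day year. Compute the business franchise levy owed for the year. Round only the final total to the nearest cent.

1 Jan – 24 Apr 2004: 115 days at 0.45% → £2,586,000 × 0.45% × 115/366 = £3,656.4344
25 Apr – 31 Dec 2004: 251 days at 0.5% → £2,586,000 × 0.5% × 251/366 = £8,867.2951
Total = £12,523.7295

£12,523.73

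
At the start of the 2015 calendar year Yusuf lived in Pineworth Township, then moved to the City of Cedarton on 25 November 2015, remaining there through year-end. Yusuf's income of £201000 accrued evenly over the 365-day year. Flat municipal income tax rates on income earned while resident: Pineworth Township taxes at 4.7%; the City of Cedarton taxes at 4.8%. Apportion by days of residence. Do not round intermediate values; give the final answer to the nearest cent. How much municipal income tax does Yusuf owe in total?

£9467.38

Pineworth Township, 1 January – 24 November 2015: 328 days → £201000 × 4.7% × 328/365 = £8489.3589
The City of Cedarton, 25 November – 31 December 2015: 37 days → £201000 × 4.8% × 37/365 = £978.0164
Total = £9467.3753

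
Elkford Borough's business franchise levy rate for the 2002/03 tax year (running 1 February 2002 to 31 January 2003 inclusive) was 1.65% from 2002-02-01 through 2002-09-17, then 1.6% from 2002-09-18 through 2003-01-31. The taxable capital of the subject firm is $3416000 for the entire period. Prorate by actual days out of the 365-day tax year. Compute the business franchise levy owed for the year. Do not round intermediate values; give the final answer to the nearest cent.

$55727.59

2002-02-01 to 2002-09-17: 229 days at 1.65% → $3416000 × 1.65% × 229/365 = $35362.6192
2002-09-18 to 2003-01-31: 136 days at 1.6% → $3416000 × 1.6% × 136/365 = $20364.9753
Total = $55727.5945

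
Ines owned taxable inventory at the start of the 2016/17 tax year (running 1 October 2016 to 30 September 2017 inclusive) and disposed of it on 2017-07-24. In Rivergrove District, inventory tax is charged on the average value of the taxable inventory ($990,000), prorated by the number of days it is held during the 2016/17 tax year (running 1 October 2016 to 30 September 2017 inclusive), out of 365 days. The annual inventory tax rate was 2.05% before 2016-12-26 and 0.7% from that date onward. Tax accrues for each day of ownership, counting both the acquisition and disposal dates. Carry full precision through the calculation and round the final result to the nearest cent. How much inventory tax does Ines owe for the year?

$8,787.95

2016-10-01 to 2016-12-25: 86 days at 2.05% → $990,000 × 2.05% × 86/365 = $4,781.8356
2016-12-26 to 2017-07-24: 211 days at 0.7% → $990,000 × 0.7% × 211/365 = $4,006.1096
Total = $8,787.9452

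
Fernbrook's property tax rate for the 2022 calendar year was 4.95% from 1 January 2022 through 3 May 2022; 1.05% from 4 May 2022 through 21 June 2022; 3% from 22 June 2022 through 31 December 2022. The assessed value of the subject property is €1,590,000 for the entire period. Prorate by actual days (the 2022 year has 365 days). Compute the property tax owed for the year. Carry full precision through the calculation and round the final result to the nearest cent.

1 January – 3 May 2022: 123 days at 4.95% → €1,590,000 × 4.95% × 123/365 = €26,522.5068
4 May – 21 June 2022: 49 days at 1.05% → €1,590,000 × 1.05% × 49/365 = €2,241.2466
22 June – 31 December 2022: 193 days at 3% → €1,590,000 × 3% × 193/365 = €25,222.1918
Total = €53,985.9452

€53,985.95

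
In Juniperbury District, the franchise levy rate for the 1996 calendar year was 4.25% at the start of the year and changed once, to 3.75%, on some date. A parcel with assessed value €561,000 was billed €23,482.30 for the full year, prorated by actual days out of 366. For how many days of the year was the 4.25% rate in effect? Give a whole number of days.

319 days

Let d = days at the first rate; then 366 − d days at the second rate.
€561,000 × [4.25%·d + 3.75%·(366−d)] / 366 = €23,482.30
Solving gives d = 319, so the new rate took effect on 15 November 1996.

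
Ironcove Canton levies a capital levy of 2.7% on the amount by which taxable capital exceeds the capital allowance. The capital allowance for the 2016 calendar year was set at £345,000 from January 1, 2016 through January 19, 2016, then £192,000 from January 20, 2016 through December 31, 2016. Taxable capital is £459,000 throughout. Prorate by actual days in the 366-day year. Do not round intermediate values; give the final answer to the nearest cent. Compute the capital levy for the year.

£6,994.55

January 1 – January 19, 2016: 19 days, exemption £345,000 → (£459,000 − £345,000) × 2.7% × 19/366 = £159.7869
January 20 – December 31, 2016: 347 days, exemption £192,000 → (£459,000 − £192,000) × 2.7% × 347/366 = £6,834.7623
Total = £6,994.5492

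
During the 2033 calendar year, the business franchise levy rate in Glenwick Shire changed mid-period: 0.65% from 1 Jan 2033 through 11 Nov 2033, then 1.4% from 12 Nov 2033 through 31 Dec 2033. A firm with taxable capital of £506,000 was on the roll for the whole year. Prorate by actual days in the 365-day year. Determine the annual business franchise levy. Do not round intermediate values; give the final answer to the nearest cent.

1 Jan – 11 Nov 2033: 315 days at 0.65% → £506,000 × 0.65% × 315/365 = £2,838.4521
12 Nov – 31 Dec 2033: 50 days at 1.4% → £506,000 × 1.4% × 50/365 = £970.4110
Total = £3,808.8630

£3,808.86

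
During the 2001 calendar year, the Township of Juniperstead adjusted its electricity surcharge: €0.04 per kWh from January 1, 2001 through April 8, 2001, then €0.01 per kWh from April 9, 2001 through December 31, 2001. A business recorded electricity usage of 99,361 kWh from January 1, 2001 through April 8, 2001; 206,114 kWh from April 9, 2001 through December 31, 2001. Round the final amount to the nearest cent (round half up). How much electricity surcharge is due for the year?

€6,035.58

January 1 – April 8, 2001: 99,361 kWh at €0.04/kWh → €3,974.44
April 9 – December 31, 2001: 206,114 kWh at €0.01/kWh → €2,061.14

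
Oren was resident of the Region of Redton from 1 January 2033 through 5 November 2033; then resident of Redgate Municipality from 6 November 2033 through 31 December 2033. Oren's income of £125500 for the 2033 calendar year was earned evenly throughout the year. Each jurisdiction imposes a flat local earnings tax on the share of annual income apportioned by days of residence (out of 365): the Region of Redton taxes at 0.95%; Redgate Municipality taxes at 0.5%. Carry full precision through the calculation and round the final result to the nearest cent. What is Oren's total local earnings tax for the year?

The Region of Redton, 1 January – 5 November 2033: 309 days → £125500 × 0.95% × 309/365 = £1009.3295
Redgate Municipality, 6 November – 31 December 2033: 56 days → £125500 × 0.5% × 56/365 = £96.2740
Total = £1105.6034

£1105.60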